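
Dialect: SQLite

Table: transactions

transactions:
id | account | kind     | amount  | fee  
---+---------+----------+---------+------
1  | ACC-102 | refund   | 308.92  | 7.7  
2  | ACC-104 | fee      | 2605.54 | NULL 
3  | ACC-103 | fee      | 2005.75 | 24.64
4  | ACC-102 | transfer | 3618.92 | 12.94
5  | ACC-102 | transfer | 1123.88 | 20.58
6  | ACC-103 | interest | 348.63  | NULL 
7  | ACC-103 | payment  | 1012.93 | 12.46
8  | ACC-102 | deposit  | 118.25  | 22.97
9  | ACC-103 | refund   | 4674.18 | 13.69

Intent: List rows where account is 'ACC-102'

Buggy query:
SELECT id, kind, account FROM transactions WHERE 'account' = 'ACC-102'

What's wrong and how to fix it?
Bug: 'account' in single quotes is a string literal, not the column; the comparison is literal-vs-literal and never true

Fix: Remove the quotes around the column name (or use double quotes for an identifier)

Corrected query:
SELECT id, kind, account FROM transactions WHERE account = 'ACC-102'

Result:
id | kind     | account
---+----------+--------
1  | refund   | ACC-102
4  | transfer | ACC-102
5  | transfer | ACC-102
8  | deposit  | ACC-102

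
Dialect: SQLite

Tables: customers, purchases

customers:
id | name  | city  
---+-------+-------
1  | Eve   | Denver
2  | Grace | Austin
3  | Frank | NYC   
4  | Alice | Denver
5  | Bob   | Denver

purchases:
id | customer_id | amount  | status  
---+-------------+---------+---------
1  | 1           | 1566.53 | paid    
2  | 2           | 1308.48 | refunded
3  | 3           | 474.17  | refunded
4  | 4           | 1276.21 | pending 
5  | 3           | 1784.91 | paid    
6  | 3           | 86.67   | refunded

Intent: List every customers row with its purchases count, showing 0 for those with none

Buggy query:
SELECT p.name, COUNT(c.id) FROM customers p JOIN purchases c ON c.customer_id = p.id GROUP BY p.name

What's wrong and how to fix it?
Bug: An inner join excludes parents with zero children

Fix: Use LEFT JOIN so parents without children still appear (COUNT(c.id) gives 0)

Corrected query:
SELECT p.name, COUNT(c.id) FROM customers p LEFT JOIN purchases c ON c.customer_id = p.id GROUP BY p.name

Result:
name  | COUNT(c.id)
------+------------
Alice | 1          
Bob   | 0          
Eve   | 1          
Frank | 3          
Grace | 1          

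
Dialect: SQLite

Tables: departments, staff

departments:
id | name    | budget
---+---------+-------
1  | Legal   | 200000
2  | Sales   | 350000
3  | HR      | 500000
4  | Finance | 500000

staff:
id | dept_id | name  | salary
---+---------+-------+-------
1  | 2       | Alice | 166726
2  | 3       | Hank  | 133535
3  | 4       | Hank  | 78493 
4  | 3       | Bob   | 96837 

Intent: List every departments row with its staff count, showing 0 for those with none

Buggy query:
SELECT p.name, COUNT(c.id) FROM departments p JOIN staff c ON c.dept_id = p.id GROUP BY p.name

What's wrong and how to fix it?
Bug: INNER JOIN drops departments rows that have no matching staff rows

Fix: Switch to LEFT JOIN to retain unmatched parent rows

Corrected query:
SELECT p.name, COUNT(c.id) FROM departments p LEFT JOIN staff c ON c.dept_id = p.id GROUP BY p.name

Result:
name    | COUNT(c.id)
--------+------------
Finance | 1          
HR      | 2          
Legal   | 0          
Sales   | 1          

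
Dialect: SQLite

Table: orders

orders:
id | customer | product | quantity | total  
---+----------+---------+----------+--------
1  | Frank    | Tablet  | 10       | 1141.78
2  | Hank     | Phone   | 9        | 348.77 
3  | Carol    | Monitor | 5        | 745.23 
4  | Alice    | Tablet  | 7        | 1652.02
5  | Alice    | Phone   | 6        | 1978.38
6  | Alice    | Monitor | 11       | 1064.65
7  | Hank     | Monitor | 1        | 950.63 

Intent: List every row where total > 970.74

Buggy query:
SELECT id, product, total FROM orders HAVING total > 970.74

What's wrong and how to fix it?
Bug: HAVING filters the output of aggregation, but this query has no GROUP BY and no aggregate functions, so SQLite rejects it (HAVING clause on a non-aggregate query); the condition here is per row

Fix: Replace HAVING with WHERE since the condition applies to individual rows

Corrected query:
SELECT id, product, total FROM orders WHERE total > 970.74

Result:
id | product | total  
---+---------+--------
1  | Tablet  | 1141.78
4  | Tablet  | 1652.02
5  | Phone   | 1978.38
6  | Monitor | 1064.65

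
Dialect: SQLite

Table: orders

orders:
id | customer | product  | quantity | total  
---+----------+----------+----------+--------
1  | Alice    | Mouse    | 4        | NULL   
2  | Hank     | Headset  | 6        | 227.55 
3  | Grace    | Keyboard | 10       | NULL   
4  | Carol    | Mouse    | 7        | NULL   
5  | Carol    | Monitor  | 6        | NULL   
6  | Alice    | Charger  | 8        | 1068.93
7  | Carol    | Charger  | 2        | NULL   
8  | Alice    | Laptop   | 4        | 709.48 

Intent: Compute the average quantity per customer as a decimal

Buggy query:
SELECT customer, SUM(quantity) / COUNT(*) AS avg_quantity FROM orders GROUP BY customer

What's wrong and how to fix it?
Bug: SUM(quantity) and COUNT(*) are both integers; the division truncates the fractional part

Fix: Cast one side to REAL so the division keeps the fractional part

Corrected query:
SELECT customer, SUM(quantity) * 1.0 / COUNT(*) AS avg_quantity FROM orders GROUP BY customer

Result:
customer | avg_quantity
---------+-------------
Alice    | 5.333333    
Carol    | 5           
Grace    | 10          
Hank     | 6           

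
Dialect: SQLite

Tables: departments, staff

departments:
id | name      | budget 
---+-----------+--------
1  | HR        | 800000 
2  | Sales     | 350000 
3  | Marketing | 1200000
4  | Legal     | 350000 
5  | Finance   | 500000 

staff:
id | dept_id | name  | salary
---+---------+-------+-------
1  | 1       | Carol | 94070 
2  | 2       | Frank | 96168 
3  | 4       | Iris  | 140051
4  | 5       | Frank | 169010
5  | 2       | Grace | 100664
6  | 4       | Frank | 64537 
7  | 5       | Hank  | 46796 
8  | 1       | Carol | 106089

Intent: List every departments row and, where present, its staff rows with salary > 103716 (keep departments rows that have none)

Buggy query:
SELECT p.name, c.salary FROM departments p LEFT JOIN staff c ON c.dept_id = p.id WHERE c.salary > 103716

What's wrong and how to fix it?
Bug: Filtering c.salary in WHERE discards the NULL rows produced by LEFT JOIN, turning it into an inner join

Fix: Move the right-table condition into the ON clause so unmatched parents are kept

Corrected query:
SELECT p.name, c.salary FROM departments p LEFT JOIN staff c ON c.dept_id = p.id AND c.salary > 103716

Result:
name      | salary
----------+-------
HR        | 106089
Sales     | NULL  
Marketing | NULL  
Legal     | 140051
Finance   | 169010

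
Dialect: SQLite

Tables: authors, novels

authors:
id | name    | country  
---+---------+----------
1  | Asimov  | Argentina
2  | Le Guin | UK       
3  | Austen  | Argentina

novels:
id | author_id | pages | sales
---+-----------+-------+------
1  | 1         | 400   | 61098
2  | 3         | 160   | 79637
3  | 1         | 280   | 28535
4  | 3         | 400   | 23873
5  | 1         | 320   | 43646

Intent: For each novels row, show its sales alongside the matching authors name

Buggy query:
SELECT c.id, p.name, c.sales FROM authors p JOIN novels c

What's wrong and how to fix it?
Bug: JOIN with no ON clause produces a cartesian product; every novels row pairs with every authors row

Fix: Specify the join condition linking the foreign key to the parent id

Corrected query:
SELECT c.id, p.name, c.sales FROM authors p JOIN novels c ON c.author_id = p.id

Result:
id | name   | sales
---+--------+------
1  | Asimov | 61098
2  | Austen | 79637
3  | Asimov | 28535
4  | Austen | 23873
5  | Asimov | 43646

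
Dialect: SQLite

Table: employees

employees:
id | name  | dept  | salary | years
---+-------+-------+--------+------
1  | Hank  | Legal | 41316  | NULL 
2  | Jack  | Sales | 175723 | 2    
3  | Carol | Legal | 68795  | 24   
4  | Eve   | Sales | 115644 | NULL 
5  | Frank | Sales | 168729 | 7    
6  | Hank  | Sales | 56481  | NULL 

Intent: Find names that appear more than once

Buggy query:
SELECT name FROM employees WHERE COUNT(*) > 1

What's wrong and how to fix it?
Bug: WHERE can't reference COUNT(*); aggregates are computed after WHERE

Fix: GROUP BY name, then filter groups with HAVING COUNT(*) > 1

Corrected query:
SELECT name FROM employees GROUP BY name HAVING COUNT(*) > 1

Result:
name
----
Hank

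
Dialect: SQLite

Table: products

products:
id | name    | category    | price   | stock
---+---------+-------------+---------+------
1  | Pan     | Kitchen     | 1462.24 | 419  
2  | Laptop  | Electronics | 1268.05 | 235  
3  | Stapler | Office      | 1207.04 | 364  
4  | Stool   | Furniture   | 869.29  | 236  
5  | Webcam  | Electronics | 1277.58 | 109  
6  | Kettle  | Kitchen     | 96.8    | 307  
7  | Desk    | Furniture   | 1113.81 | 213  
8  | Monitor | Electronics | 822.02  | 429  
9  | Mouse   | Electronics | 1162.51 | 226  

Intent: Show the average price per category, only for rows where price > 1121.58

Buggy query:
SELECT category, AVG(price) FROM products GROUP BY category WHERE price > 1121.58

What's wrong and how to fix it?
Bug: Row-level WHERE must come before GROUP BY in the clause order

Fix: Place WHERE between FROM and GROUP BY

Corrected query:
SELECT category, AVG(price) FROM products WHERE price > 1121.58 GROUP BY category

Result:
category    | AVG(price) 
------------+------------
Electronics | 1236.046667
Kitchen     | 1462.24    
Office      | 1207.04    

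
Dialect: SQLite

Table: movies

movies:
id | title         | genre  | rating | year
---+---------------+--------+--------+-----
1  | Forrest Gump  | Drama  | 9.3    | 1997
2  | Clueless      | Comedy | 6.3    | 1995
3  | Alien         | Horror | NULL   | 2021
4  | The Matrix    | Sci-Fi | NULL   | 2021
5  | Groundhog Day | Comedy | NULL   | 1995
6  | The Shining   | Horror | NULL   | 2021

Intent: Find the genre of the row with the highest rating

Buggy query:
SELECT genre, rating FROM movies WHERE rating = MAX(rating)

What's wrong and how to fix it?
Bug: WHERE is evaluated per row; an aggregate over the whole table isn't defined there

Fix: Wrap MAX in a scalar subquery so WHERE compares against a single value

Corrected query:
SELECT genre, rating FROM movies WHERE rating = (SELECT MAX(rating) FROM movies)

Result:
genre | rating
------+-------
Drama | 9.3   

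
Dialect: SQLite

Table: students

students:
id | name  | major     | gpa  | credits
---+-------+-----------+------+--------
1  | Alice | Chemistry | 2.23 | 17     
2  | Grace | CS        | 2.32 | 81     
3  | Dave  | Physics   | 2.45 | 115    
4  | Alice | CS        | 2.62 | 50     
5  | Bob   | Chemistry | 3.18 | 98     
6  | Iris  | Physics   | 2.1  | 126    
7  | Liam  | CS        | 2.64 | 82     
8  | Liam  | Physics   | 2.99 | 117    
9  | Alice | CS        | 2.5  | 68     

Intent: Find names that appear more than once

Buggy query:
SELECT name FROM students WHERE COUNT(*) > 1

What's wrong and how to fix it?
Bug: WHERE can't reference COUNT(*); aggregates are computed after WHERE

Fix: Group first, then use HAVING for the count condition

Corrected query:
SELECT name FROM students GROUP BY name HAVING COUNT(*) > 1

Result:
name 
-----
Alice
Liam 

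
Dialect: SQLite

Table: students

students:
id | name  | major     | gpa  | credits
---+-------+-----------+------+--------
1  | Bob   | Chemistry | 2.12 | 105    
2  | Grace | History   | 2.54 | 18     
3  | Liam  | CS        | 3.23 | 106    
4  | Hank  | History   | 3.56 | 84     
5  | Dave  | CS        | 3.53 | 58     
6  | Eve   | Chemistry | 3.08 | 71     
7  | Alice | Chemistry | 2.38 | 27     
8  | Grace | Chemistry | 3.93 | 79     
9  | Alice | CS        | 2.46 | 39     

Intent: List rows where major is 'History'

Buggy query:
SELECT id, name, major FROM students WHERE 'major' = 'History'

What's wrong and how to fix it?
Bug: 'major' in single quotes is a string literal, not the column; the comparison is literal-vs-literal and never true

Fix: Remove the quotes around the column name (or use double quotes for an identifier)

Corrected query:
SELECT id, name, major FROM students WHERE major = 'History'

Result:
id | name  | major  
---+-------+--------
2  | Grace | History
4  | Hank  | History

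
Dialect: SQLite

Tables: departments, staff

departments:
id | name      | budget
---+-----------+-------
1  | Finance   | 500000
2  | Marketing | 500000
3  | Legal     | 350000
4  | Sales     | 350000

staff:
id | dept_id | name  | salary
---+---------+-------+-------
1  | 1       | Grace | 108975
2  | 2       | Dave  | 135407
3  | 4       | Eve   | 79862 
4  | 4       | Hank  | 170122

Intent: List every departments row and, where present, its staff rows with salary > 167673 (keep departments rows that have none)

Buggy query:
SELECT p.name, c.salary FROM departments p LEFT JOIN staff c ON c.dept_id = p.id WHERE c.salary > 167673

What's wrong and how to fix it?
Bug: Filtering c.salary in WHERE discards the NULL rows produced by LEFT JOIN, turning it into an inner join

Fix: Put 'c.salary > 167673' in the JOIN's ON clause instead of WHERE

Corrected query:
SELECT p.name, c.salary FROM departments p LEFT JOIN staff c ON c.dept_id = p.id AND c.salary > 167673

Result:
name      | salary
----------+-------
Finance   | NULL  
Marketing | NULL  
Legal     | NULL  
Sales     | 170122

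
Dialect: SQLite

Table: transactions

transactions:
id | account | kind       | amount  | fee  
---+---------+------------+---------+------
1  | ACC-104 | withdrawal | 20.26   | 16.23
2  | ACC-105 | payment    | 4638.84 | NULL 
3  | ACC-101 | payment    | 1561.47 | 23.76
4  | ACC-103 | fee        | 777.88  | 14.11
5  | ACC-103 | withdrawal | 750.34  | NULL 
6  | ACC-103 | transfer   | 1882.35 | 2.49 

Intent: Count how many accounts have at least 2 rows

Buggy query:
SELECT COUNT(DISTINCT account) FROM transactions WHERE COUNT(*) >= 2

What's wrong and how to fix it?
Bug: WHERE filters individual rows, not groups, so a group-level COUNT is invalid there

Fix: Use a subquery that GROUPs and filters with HAVING, then count its rows

Corrected query:
SELECT COUNT(*) FROM (SELECT account FROM transactions GROUP BY account HAVING COUNT(*) >= 2)

Result:
COUNT(*)
--------
1       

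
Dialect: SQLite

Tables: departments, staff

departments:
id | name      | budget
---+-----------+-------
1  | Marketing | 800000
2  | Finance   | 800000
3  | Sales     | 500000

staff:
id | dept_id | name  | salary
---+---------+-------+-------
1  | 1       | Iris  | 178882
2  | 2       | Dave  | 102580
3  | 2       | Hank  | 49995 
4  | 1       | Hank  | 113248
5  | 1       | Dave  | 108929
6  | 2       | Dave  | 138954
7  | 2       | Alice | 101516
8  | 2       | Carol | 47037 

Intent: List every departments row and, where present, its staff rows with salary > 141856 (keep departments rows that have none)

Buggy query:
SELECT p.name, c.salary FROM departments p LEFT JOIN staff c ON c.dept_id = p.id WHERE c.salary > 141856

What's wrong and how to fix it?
Bug: Filtering c.salary in WHERE discards the NULL rows produced by LEFT JOIN, turning it into an inner join

Fix: Move the right-table condition into the ON clause so unmatched parents are kept

Corrected query:
SELECT p.name, c.salary FROM departments p LEFT JOIN staff c ON c.dept_id = p.id AND c.salary > 141856

Result:
name      | salary
----------+-------
Marketing | 178882
Finance   | NULL  
Sales     | NULL  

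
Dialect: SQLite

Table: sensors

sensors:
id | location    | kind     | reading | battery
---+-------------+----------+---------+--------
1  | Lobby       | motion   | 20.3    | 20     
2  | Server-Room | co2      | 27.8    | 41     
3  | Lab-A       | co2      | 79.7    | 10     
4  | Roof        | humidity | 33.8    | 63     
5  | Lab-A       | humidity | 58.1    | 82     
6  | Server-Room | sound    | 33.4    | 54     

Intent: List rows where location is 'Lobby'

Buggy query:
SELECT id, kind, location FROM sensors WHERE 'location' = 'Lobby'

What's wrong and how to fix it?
Bug: Single quotes denote string literals in SQL; the column name is being compared as a constant string

Fix: Remove the quotes around the column name (or use double quotes for an identifier)

Corrected query:
SELECT id, kind, location FROM sensors WHERE location = 'Lobby'

Result:
id | kind   | location
---+--------+---------
1  | motion | Lobby   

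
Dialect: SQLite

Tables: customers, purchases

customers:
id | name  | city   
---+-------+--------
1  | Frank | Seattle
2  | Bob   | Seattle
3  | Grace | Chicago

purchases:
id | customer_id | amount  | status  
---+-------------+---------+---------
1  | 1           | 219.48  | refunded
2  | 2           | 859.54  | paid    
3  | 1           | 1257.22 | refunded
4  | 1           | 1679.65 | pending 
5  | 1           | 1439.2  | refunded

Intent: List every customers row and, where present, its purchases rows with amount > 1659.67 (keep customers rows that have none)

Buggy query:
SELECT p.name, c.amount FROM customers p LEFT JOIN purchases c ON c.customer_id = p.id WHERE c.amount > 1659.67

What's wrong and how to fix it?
Bug: A WHERE condition on the right-hand table after LEFT JOIN drops unmatched parents

Fix: Move the right-table condition into the ON clause so unmatched parents are kept

Corrected query:
SELECT p.name, c.amount FROM customers p LEFT JOIN purchases c ON c.customer_id = p.id AND c.amount > 1659.67

Result:
name  | amount 
------+--------
Frank | 1679.65
Bob   | NULL   
Grace | NULL   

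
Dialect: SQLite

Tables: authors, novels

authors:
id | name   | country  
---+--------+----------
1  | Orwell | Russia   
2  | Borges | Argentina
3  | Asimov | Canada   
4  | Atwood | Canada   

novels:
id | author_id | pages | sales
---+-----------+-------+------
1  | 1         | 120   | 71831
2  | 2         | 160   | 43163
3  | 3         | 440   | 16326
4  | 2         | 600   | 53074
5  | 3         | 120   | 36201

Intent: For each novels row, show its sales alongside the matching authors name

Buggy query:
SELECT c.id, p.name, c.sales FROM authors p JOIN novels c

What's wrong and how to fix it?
Bug: JOIN with no ON clause produces a cartesian product; every novels row pairs with every authors row

Fix: Specify the join condition linking the foreign key to the parent id

Corrected query:
SELECT c.id, p.name, c.sales FROM authors p JOIN novels c ON c.author_id = p.id

Result:
id | name   | sales
---+--------+------
1  | Orwell | 71831
2  | Borges | 43163
3  | Asimov | 16326
4  | Borges | 53074
5  | Asimov | 36201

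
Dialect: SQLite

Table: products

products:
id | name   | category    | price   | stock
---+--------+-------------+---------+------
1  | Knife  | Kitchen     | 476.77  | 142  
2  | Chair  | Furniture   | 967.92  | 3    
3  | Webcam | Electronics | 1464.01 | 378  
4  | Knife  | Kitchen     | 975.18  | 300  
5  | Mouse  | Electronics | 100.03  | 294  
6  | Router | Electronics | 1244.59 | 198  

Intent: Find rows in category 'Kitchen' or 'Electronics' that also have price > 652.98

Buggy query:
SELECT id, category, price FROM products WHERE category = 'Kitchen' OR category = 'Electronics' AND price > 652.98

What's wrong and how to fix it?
Bug: AND binds tighter than OR, so this parses as category = 'Kitchen' OR (category = 'Electronics' AND price > 652.98)

Fix: Add parentheses around the OR so the AND applies to both alternatives

Corrected query:
SELECT id, category, price FROM products WHERE (category = 'Kitchen' OR category = 'Electronics') AND price > 652.98

Result:
id | category    | price  
---+-------------+--------
3  | Electronics | 1464.01
4  | Kitchen     | 975.18 
6  | Electronics | 1244.59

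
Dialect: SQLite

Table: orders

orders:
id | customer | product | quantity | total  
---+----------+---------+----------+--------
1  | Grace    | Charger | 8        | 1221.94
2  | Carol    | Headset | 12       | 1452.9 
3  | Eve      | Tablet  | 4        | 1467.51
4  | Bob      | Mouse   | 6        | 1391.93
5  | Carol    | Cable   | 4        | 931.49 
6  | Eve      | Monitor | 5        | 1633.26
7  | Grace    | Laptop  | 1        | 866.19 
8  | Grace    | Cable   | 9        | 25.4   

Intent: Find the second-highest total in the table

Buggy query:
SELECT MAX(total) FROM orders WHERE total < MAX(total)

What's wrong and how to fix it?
Bug: MAX(total) on the right of the comparison is an aggregate-in-WHERE error

Fix: Put the inner MAX in a scalar subquery

Corrected query:
SELECT MAX(total) FROM orders WHERE total < (SELECT MAX(total) FROM orders)

Result:
MAX(total)
----------
1467.51   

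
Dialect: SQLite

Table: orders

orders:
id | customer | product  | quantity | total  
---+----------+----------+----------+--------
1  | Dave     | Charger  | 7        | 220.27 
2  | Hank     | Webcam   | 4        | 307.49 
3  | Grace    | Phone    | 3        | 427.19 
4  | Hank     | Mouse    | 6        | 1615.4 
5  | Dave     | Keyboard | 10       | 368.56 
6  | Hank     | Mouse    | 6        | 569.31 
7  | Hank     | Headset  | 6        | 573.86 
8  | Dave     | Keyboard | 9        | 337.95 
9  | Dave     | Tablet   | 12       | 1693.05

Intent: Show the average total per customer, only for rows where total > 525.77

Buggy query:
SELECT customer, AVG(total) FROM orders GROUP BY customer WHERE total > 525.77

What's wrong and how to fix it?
Bug: WHERE cannot follow GROUP BY

Fix: Place WHERE between FROM and GROUP BY

Corrected query:
SELECT customer, AVG(total) FROM orders WHERE total > 525.77 GROUP BY customer

Result:
customer | AVG(total)
---------+-----------
Dave     | 1693.05   
Hank     | 919.523333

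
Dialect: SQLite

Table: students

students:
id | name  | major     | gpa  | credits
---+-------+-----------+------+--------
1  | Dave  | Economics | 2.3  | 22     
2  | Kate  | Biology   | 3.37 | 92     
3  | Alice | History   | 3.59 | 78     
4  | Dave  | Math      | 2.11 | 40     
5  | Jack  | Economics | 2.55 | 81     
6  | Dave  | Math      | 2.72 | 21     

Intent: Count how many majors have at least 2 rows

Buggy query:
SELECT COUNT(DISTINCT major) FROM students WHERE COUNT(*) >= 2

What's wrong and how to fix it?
Bug: COUNT(*) cannot appear in WHERE; the per-group count doesn't exist yet

Fix: Use a subquery that GROUPs and filters with HAVING, then count its rows

Corrected query:
SELECT COUNT(*) FROM (SELECT major FROM students GROUP BY major HAVING COUNT(*) >= 2)

Result:
COUNT(*)
--------
2       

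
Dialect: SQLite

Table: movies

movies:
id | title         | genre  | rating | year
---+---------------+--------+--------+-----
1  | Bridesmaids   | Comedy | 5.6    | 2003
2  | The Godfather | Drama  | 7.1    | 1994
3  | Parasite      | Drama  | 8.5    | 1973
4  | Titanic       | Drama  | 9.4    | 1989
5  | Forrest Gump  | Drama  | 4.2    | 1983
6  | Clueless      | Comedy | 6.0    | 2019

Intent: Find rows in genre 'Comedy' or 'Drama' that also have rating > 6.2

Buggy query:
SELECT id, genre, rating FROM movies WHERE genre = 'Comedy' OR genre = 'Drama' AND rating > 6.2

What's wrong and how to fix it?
Bug: Without parentheses, AND is evaluated before OR, so the rating filter only applies to the 'Drama' branch

Fix: Add parentheses around the OR so the AND applies to both alternatives

Corrected query:
SELECT id, genre, rating FROM movies WHERE (genre = 'Comedy' OR genre = 'Drama') AND rating > 6.2

Result:
id | genre | rating
---+-------+-------
2  | Drama | 7.1   
3  | Drama | 8.5   
4  | Drama | 9.4   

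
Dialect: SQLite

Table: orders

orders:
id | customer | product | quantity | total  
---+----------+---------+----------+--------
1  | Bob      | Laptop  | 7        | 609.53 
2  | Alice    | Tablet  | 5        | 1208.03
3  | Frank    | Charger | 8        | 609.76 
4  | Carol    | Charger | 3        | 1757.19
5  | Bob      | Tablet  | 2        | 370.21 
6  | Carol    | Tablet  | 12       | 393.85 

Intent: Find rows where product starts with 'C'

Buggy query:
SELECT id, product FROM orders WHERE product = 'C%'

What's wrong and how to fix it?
Bug: Wildcards only work with LIKE; '=' treats '%' as a literal character

Fix: Use LIKE for wildcard pattern matching

Corrected query:
SELECT id, product FROM orders WHERE product LIKE 'C%'

Result:
id | product
---+--------
3  | Charger
4  | Charger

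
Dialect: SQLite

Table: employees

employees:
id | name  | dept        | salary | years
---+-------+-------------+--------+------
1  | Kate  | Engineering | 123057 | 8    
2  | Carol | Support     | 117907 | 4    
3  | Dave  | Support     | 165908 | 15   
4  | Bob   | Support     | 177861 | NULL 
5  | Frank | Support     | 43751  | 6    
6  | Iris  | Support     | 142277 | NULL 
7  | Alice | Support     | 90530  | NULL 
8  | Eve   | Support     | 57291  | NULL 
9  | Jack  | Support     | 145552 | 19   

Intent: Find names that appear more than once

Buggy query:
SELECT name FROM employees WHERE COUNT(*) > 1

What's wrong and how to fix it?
Bug: WHERE can't reference COUNT(*); aggregates are computed after WHERE

Fix: GROUP BY name, then filter groups with HAVING COUNT(*) > 1

Corrected query:
SELECT name FROM employees GROUP BY name HAVING COUNT(*) > 1

Result:
(no rows)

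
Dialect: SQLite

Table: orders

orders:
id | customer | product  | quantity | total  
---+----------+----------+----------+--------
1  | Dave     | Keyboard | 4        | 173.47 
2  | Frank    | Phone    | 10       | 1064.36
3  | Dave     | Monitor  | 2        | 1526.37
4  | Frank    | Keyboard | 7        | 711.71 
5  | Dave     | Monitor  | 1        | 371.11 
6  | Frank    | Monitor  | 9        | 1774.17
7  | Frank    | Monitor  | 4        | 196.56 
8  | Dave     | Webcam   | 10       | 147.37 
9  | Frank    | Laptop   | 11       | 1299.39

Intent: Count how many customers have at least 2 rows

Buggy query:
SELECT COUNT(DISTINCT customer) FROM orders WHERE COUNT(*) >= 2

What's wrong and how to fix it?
Bug: WHERE filters individual rows, not groups, so a group-level COUNT is invalid there

Fix: Group first with HAVING COUNT(*) >= 2, then COUNT the resulting groups

Corrected query:
SELECT COUNT(*) FROM (SELECT customer FROM orders GROUP BY customer HAVING COUNT(*) >= 2)

Result:
COUNT(*)
--------
2       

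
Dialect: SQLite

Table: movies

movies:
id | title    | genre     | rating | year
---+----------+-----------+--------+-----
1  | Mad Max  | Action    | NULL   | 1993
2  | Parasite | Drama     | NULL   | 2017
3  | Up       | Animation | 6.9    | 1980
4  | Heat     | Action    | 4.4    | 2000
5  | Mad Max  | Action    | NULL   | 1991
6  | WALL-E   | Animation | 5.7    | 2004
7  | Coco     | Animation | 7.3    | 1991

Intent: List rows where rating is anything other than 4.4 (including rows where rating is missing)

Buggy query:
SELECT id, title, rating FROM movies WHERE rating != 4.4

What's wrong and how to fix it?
Bug: 'rating != 4.4' is unknown when rating is NULL, so NULL rows are silently excluded

Fix: Add an explicit OR rating IS NULL to include the missing-value rows

Corrected query:
SELECT id, title, rating FROM movies WHERE rating != 4.4 OR rating IS NULL

Result:
id | title    | rating
---+----------+-------
1  | Mad Max  | NULL  
2  | Parasite | NULL  
3  | Up       | 6.9   
5  | Mad Max  | NULL  
6  | WALL-E   | 5.7   
7  | Coco     | 7.3   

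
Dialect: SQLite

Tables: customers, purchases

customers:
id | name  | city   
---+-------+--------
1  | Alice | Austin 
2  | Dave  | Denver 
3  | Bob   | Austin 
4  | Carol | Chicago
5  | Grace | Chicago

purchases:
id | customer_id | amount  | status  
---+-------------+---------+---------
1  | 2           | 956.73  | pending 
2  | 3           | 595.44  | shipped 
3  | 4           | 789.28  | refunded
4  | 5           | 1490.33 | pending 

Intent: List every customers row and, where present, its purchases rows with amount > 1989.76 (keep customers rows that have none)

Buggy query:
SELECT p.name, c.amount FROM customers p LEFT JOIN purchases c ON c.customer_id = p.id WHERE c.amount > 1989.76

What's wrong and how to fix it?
Bug: Filtering c.amount in WHERE discards the NULL rows produced by LEFT JOIN, turning it into an inner join

Fix: Move the right-table condition into the ON clause so unmatched parents are kept

Corrected query:
SELECT p.name, c.amount FROM customers p LEFT JOIN purchases c ON c.customer_id = p.id AND c.amount > 1989.76

Result:
name  | amount
------+-------
Alice | NULL  
Dave  | NULL  
Bob   | NULL  
Carol | NULL  
Grace | NULL  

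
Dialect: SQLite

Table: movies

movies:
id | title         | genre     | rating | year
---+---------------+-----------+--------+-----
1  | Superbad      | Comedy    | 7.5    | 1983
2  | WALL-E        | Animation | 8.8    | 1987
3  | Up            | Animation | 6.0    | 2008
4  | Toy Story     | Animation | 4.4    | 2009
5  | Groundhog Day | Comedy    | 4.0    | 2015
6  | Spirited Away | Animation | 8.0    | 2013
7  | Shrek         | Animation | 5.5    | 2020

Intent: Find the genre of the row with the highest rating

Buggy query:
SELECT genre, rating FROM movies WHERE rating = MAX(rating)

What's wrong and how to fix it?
Bug: WHERE is evaluated per row; an aggregate over the whole table isn't defined there

Fix: Use a subquery: WHERE rating = (SELECT MAX(rating) FROM movies)

Corrected query:
SELECT genre, rating FROM movies WHERE rating = (SELECT MAX(rating) FROM movies)

Result:
genre     | rating
----------+-------
Animation | 8.8   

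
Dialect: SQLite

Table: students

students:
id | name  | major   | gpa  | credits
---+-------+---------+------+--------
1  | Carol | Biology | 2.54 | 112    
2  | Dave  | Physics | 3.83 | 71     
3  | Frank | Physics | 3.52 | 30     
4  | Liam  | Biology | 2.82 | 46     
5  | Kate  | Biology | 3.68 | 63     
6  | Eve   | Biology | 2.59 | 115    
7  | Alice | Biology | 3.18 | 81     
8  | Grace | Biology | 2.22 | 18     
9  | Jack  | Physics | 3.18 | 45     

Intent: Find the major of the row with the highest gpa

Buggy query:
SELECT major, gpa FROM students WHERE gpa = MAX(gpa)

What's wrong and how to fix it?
Bug: WHERE is evaluated per row; an aggregate over the whole table isn't defined there

Fix: Wrap MAX in a scalar subquery so WHERE compares against a single value

Corrected query:
SELECT major, gpa FROM students WHERE gpa = (SELECT MAX(gpa) FROM students)

Result:
major   | gpa 
--------+-----
Physics | 3.83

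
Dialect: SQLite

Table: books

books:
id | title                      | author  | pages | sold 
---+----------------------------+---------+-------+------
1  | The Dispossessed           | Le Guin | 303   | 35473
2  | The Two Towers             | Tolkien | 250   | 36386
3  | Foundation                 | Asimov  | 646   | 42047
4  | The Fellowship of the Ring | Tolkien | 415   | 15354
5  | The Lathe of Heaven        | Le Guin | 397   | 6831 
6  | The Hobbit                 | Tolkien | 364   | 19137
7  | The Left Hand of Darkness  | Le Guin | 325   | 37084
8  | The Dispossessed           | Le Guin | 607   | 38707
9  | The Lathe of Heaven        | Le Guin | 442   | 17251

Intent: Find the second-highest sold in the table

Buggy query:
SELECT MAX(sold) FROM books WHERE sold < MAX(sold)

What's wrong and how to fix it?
Bug: MAX(sold) on the right of the comparison is an aggregate-in-WHERE error

Fix: Compute the overall MAX in a subquery, then take MAX of rows below it

Corrected query:
SELECT MAX(sold) FROM books WHERE sold < (SELECT MAX(sold) FROM books)

Result:
MAX(sold)
---------
38707    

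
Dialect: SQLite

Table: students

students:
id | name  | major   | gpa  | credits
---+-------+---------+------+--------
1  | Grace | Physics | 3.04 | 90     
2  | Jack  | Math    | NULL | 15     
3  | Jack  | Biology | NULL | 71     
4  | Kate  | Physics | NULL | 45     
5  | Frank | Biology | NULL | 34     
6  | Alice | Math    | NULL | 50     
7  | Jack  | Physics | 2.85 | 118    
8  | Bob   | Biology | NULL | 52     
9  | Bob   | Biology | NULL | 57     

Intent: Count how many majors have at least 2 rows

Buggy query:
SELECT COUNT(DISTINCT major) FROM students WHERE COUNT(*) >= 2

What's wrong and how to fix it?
Bug: COUNT(*) cannot appear in WHERE; the per-group count doesn't exist yet

Fix: Use a subquery that GROUPs and filters with HAVING, then count its rows

Corrected query:
SELECT COUNT(*) FROM (SELECT major FROM students GROUP BY major HAVING COUNT(*) >= 2)

Result:
COUNT(*)
--------
3       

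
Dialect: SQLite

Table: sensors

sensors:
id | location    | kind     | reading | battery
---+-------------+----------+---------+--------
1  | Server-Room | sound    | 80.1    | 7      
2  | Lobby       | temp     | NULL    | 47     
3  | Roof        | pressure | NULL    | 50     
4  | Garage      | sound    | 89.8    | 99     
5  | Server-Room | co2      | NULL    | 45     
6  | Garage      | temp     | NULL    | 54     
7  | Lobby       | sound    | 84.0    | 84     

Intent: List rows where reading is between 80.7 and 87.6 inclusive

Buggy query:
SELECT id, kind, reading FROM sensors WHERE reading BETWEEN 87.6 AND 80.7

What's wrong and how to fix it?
Bug: The bounds are reversed; BETWEEN a AND b requires a <= b to match anything

Fix: Swap the bounds so the smaller value comes first

Corrected query:
SELECT id, kind, reading FROM sensors WHERE reading BETWEEN 80.7 AND 87.6

Result:
id | kind  | reading
---+-------+--------
7  | sound | 84     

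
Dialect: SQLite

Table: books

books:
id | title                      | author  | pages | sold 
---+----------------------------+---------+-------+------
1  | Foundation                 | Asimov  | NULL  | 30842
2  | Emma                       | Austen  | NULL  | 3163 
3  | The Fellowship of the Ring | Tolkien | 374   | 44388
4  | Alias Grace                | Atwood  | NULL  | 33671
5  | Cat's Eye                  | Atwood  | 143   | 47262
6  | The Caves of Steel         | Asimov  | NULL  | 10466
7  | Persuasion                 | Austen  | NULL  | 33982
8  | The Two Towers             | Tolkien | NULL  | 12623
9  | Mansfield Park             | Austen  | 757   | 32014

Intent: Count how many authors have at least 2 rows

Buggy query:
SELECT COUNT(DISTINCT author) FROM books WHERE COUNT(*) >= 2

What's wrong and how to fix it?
Bug: COUNT(*) cannot appear in WHERE; the per-group count doesn't exist yet

Fix: Use a subquery that GROUPs and filters with HAVING, then count its rows

Corrected query:
SELECT COUNT(*) FROM (SELECT author FROM books GROUP BY author HAVING COUNT(*) >= 2)

Result:
COUNT(*)
--------
4       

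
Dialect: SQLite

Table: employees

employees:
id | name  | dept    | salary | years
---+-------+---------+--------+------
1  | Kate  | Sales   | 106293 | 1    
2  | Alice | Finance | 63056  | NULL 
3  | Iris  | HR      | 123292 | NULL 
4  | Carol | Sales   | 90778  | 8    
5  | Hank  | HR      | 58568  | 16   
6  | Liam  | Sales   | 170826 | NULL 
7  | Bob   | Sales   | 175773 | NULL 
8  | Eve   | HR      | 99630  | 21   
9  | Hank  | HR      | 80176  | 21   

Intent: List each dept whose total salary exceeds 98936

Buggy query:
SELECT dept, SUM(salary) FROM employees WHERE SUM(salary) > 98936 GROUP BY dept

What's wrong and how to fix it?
Bug: Aggregate functions cannot appear in a WHERE clause

Fix: Use HAVING (which filters groups after aggregation) instead of WHERE

Corrected query:
SELECT dept, SUM(salary) FROM employees GROUP BY dept HAVING SUM(salary) > 98936

Result:
dept  | SUM(salary)
------+------------
HR    | 361666     
Sales | 543670     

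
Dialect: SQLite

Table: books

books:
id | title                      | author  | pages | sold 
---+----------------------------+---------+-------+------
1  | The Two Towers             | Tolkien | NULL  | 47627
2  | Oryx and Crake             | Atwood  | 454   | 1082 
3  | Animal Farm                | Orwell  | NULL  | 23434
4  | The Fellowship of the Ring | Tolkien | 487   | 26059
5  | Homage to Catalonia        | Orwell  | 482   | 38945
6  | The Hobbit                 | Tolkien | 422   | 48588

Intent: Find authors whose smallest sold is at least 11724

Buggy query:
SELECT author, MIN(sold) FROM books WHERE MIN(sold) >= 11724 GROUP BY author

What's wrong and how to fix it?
Bug: Aggregates like MIN are computed per group after WHERE runs

Fix: Use HAVING for the per-group MIN condition

Corrected query:
SELECT author, MIN(sold) FROM books GROUP BY author HAVING MIN(sold) >= 11724

Result:
author  | MIN(sold)
--------+----------
Orwell  | 23434    
Tolkien | 26059    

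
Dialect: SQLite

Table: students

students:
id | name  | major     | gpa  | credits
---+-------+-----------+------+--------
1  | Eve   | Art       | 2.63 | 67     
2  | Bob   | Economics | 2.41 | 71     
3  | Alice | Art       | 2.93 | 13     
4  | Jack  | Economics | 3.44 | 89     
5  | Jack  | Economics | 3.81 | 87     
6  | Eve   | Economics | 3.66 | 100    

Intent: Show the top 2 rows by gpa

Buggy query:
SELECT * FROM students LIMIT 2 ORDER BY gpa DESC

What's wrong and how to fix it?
Bug: ORDER BY cannot follow LIMIT; LIMIT is the final clause

Fix: Sort with ORDER BY, then apply LIMIT

Corrected query:
SELECT * FROM students ORDER BY gpa DESC LIMIT 2

Result:
id | name | major     | gpa  | credits
---+------+-----------+------+--------
5  | Jack | Economics | 3.81 | 87     
6  | Eve  | Economics | 3.66 | 100    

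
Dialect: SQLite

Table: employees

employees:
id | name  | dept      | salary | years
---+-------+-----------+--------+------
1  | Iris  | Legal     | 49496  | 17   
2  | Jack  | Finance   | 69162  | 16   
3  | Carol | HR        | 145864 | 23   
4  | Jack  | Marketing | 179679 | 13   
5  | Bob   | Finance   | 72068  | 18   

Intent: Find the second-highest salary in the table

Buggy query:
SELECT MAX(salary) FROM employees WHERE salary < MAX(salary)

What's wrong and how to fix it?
Bug: The inner MAX is an aggregate inside WHERE, which is not allowed

Fix: Put the inner MAX in a scalar subquery

Corrected query:
SELECT MAX(salary) FROM employees WHERE salary < (SELECT MAX(salary) FROM employees)

Result:
MAX(salary)
-----------
145864     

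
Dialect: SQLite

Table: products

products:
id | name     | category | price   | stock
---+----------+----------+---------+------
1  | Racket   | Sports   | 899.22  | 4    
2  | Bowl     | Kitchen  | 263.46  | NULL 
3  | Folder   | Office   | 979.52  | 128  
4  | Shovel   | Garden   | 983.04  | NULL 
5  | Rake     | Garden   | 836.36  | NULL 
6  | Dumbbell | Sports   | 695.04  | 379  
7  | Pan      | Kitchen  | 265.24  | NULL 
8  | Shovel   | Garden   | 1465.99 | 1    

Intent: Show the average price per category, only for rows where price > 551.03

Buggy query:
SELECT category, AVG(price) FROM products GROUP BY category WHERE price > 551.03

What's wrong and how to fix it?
Bug: WHERE cannot follow GROUP BY

Fix: Place WHERE between FROM and GROUP BY

Corrected query:
SELECT category, AVG(price) FROM products WHERE price > 551.03 GROUP BY category

Result:
category | AVG(price)
---------+-----------
Garden   | 1095.13   
Office   | 979.52    
Sports   | 797.13    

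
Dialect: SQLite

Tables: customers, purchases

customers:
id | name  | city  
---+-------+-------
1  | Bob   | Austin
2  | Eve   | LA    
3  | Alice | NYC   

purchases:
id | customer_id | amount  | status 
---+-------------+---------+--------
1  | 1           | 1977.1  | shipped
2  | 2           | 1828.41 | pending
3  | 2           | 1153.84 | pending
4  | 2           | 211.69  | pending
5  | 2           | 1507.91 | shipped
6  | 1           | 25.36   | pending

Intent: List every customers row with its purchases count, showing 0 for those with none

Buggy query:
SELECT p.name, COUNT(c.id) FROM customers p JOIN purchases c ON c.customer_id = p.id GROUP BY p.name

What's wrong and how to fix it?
Bug: INNER JOIN drops customers rows that have no matching purchases rows

Fix: Use LEFT JOIN so parents without children still appear (COUNT(c.id) gives 0)

Corrected query:
SELECT p.name, COUNT(c.id) FROM customers p LEFT JOIN purchases c ON c.customer_id = p.id GROUP BY p.name

Result:
name  | COUNT(c.id)
------+------------
Alice | 0          
Bob   | 2          
Eve   | 4          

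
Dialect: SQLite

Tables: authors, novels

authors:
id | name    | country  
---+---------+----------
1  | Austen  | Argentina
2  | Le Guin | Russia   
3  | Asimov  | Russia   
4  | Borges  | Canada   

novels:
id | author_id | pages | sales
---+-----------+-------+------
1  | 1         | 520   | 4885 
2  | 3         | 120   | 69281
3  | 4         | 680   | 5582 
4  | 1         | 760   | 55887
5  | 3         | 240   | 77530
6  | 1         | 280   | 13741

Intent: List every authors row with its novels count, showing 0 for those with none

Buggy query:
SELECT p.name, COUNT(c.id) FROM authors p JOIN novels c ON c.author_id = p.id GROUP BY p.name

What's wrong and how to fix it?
Bug: An inner join excludes parents with zero children

Fix: Use LEFT JOIN so parents without children still appear (COUNT(c.id) gives 0)

Corrected query:
SELECT p.name, COUNT(c.id) FROM authors p LEFT JOIN novels c ON c.author_id = p.id GROUP BY p.name

Result:
name    | COUNT(c.id)
--------+------------
Asimov  | 2          
Austen  | 3          
Borges  | 1          
Le Guin | 0          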